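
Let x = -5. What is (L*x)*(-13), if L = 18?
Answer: 1170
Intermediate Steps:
(L*x)*(-13) = (18*(-5))*(-13) = -90*(-13) = 1170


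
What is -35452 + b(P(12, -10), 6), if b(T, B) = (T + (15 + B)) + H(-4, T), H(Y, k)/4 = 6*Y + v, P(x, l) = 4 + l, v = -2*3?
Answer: -35557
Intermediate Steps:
v = -6
H(Y, k) = -24 + 24*Y (H(Y, k) = 4*(6*Y - 6) = 4*(-6 + 6*Y) = -24 + 24*Y)
b(T, B) = -105 + B + T (b(T, B) = (T + (15 + B)) + (-24 + 24*(-4)) = (15 + B + T) + (-24 - 96) = (15 + B + T) - 120 = -105 + B + T)
-35452 + b(P(12, -10), 6) = -35452 + (-105 + 6 + (4 - 10)) = -35452 + (-105 + 6 - 6) = -35452 - 105 = -35557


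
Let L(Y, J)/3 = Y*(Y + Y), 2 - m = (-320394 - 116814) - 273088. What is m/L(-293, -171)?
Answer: 118383/85849 ≈ 1.3790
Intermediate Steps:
m = 710298 (m = 2 - ((-320394 - 116814) - 273088) = 2 - (-437208 - 273088) = 2 - 1*(-710296) = 2 + 710296 = 710298)
L(Y, J) = 6*Y² (L(Y, J) = 3*(Y*(Y + Y)) = 3*(Y*(2*Y)) = 3*(2*Y²) = 6*Y²)
m/L(-293, -171) = 710298/((6*(-293)²)) = 710298/((6*85849)) = 710298/515094 = 710298*(1/515094) = 118383/85849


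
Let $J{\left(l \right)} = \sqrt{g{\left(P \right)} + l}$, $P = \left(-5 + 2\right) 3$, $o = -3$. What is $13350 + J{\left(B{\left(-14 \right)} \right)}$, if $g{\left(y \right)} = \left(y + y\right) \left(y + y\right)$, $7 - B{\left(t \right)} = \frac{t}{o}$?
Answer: $13350 + \frac{\sqrt{2937}}{3} \approx 13368.0$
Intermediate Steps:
$P = -9$ ($P = \left(-3\right) 3 = -9$)
$B{\left(t \right)} = 7 + \frac{t}{3}$ ($B{\left(t \right)} = 7 - \frac{t}{-3} = 7 - t \left(- \frac{1}{3}\right) = 7 - - \frac{t}{3} = 7 + \frac{t}{3}$)
$g{\left(y \right)} = 4 y^{2}$ ($g{\left(y \right)} = 2 y 2 y = 4 y^{2}$)
$J{\left(l \right)} = \sqrt{324 + l}$ ($J{\left(l \right)} = \sqrt{4 \left(-9\right)^{2} + l} = \sqrt{4 \cdot 81 + l} = \sqrt{324 + l}$)
$13350 + J{\left(B{\left(-14 \right)} \right)} = 13350 + \sqrt{324 + \left(7 + \frac{1}{3} \left(-14\right)\right)} = 13350 + \sqrt{324 + \left(7 - \frac{14}{3}\right)} = 13350 + \sqrt{324 + \frac{7}{3}} = 13350 + \sqrt{\frac{979}{3}} = 13350 + \frac{\sqrt{2937}}{3}$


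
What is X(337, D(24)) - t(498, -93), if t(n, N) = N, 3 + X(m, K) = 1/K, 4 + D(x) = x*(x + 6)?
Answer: 64441/716 ≈ 90.001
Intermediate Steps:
D(x) = -4 + x*(6 + x) (D(x) = -4 + x*(x + 6) = -4 + x*(6 + x))
X(m, K) = -3 + 1/K
X(337, D(24)) - t(498, -93) = (-3 + 1/(-4 + 24² + 6*24)) - 1*(-93) = (-3 + 1/(-4 + 576 + 144)) + 93 = (-3 + 1/716) + 93 = -2147/716 + 93 = 64441/716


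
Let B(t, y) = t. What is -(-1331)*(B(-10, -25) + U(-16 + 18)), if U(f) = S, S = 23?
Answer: 17303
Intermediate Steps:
U(f) = 23
-(-1331)*(B(-10, -25) + U(-16 + 18)) = -(-1331)*(-10 + 23) = -(-1331)*13 = -1*(-17303) = 17303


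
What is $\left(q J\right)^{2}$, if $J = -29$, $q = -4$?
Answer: $13456$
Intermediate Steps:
$\left(q J\right)^{2} = \left(\left(-4\right) \left(-29\right)\right)^{2} = 116^{2} = 13456$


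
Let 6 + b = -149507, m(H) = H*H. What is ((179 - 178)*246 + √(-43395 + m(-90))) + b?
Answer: -149267 + I*√35295 ≈ -1.4927e+5 + 187.87*I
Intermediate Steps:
m(H) = H²
b = -149513 (b = -6 - 149507 = -149513)
((179 - 178)*246 + √(-43395 + m(-90))) + b = ((179 - 178)*246 + √(-43395 + (-90)²)) - 149513 = (1*246 + √(-43395 + 8100)) - 149513 = (246 + √(-35295)) - 149513 = (246 + I*√35295) - 149513 = -149267 + I*√35295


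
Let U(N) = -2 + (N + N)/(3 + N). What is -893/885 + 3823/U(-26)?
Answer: 25937269/1770 ≈ 14654.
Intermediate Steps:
U(N) = -2 + 2*N/(3 + N) (U(N) = -2 + (2*N)/(3 + N) = -2 + 2*N/(3 + N))
-893/885 + 3823/U(-26) = -893/885 + 3823/((-6/(3 - 26))) = -893*1/885 + 3823/((-6/(-23))) = -893/885 + 3823/((-6*(-1/23))) = -893/885 + 3823/(6/23) = -893/885 + 3823*(23/6) = -893/885 + 87929/6 = 25937269/1770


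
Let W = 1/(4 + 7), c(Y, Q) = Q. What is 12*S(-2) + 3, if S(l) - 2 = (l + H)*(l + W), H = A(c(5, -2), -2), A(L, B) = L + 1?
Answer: 1053/11 ≈ 95.727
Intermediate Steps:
A(L, B) = 1 + L
H = -1 (H = 1 - 2 = -1)
W = 1/11 ≈ 0.090909
S(l) = 2 + (-1 + l)*(1/11 + l) (S(l) = 2 + (l - 1)*(l + 1/11) = 2 + (-1 + l)*(1/11 + l))
12*S(-2) + 3 = 12*(21/11 + (-2)² - 10/11*(-2)) + 3 = 12*(21/11 + 4 + 20/11) + 3 = 12*(85/11) + 3 = 1020/11 + 3 = 1053/11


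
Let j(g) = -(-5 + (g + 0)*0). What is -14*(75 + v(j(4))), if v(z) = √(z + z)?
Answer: -1050 - 14*√10 ≈ -1094.3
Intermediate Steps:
j(g) = 5 (j(g) = -(-5 + g*0) = -(-5 + 0) = -1*(-5) = 5)
v(z) = √2*√z (v(z) = √(2*z) = √2*√z)
-14*(75 + v(j(4))) = -14*(75 + √2*√5) = -14*(75 + √10) = -1050 - 14*√10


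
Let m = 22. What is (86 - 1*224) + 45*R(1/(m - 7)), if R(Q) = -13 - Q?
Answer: -726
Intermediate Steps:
(86 - 1*224) + 45*R(1/(m - 7)) = (86 - 1*224) + 45*(-13 - 1/(22 - 7)) = (86 - 224) + 45*(-13 - 1/15) = -138 + 45*(-13 - 1*1/15) = -138 + 45*(-13 - 1/15) = -138 + 45*(-196/15) = -138 - 588 = -726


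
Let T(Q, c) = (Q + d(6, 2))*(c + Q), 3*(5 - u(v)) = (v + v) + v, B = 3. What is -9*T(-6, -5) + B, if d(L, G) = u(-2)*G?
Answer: 795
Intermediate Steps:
u(v) = 5 - v (u(v) = 5 - ((v + v) + v)/3 = 5 - (2*v + v)/3 = 5 - v)
d(L, G) = 7*G (d(L, G) = (5 - 1*(-2))*G = (5 + 2)*G = 7*G)
T(Q, c) = (14 + Q)*(Q + c) (T(Q, c) = (Q + 7*2)*(c + Q) = (Q + 14)*(Q + c) = (14 + Q)*(Q + c))
-9*T(-6, -5) + B = -9*((-6)² + 14*(-6) + 14*(-5) - 6*(-5)) + 3 = -9*(36 - 84 - 70 + 30) + 3 = -9*(-88) + 3 = 792 + 3 = 795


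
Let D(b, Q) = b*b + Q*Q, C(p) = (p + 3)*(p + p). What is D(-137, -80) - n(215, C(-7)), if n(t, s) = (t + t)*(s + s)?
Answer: -22991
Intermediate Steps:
C(p) = 2*p*(3 + p) (C(p) = (3 + p)*(2*p) = 2*p*(3 + p))
D(b, Q) = Q² + b² (D(b, Q) = b² + Q² = Q² + b²)
n(t, s) = 4*s*t (n(t, s) = (2*t)*(2*s) = 4*s*t)
D(-137, -80) - n(215, C(-7)) = ((-80)² + (-137)²) - 4*2*(-7)*(3 - 7)*215 = (6400 + 18769) - 4*2*(-7)*(-4)*215 = 25169 - 4*56*215 = 25169 - 1*48160 = 25169 - 48160 = -22991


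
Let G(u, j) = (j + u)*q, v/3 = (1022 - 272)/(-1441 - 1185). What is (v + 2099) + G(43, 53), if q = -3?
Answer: 2376718/1313 ≈ 1810.1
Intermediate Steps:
v = -1125/1313 (v = 3*((1022 - 272)/(-1441 - 1185)) = 3*(750/(-2626)) = 3*(750*(-1/2626)) = 3*(-375/1313) = -1125/1313 ≈ -0.85682)
G(u, j) = -3*j - 3*u (G(u, j) = (j + u)*(-3) = -3*j - 3*u)
(v + 2099) + G(43, 53) = (-1125/1313 + 2099) + (-3*53 - 3*43) = 2754862/1313 + (-159 - 129) = 2754862/1313 - 288 = 2376718/1313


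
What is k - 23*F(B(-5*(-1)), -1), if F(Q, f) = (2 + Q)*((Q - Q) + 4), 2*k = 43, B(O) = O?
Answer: -1245/2 ≈ -622.50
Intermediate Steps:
k = 43/2 (k = (1/2)*43 = 43/2 ≈ 21.500)
F(Q, f) = 8 + 4*Q (F(Q, f) = (2 + Q)*(0 + 4) = (2 + Q)*4 = 8 + 4*Q)
k - 23*F(B(-5*(-1)), -1) = 43/2 - 23*(8 + 4*(-5*(-1))) = 43/2 - 23*(8 + 4*5) = 43/2 - 23*(8 + 20) = 43/2 - 23*28 = 43/2 - 644 = -1245/2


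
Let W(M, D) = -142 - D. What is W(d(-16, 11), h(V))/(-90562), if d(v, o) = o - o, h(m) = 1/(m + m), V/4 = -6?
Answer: 6815/4346976 ≈ 0.0015678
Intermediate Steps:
V = -24 (V = 4*(-6) = -24)
h(m) = 1/(2*m)
d(v, o) = 0
W(d(-16, 11), h(V))/(-90562) = (-142 - 1/(2*(-24)))/(-90562) = (-142 - (-1)/(2*24))*(-1/90562) = (-142 - 1*(-1/48))*(-1/90562) = (-142 + 1/48)*(-1/90562) = -6815/48*(-1/90562) = 6815/4346976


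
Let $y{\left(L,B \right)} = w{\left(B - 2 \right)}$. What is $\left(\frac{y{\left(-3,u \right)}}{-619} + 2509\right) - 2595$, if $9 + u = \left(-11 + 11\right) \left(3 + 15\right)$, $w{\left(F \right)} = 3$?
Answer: $- \frac{53237}{619} \approx -86.005$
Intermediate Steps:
$u = -9$ ($u = -9 + \left(-11 + 11\right) \left(3 + 15\right) = -9 + 0 \cdot 18 = -9 + 0 = -9$)
$y{\left(L,B \right)} = 3$
$\left(\frac{y{\left(-3,u \right)}}{-619} + 2509\right) - 2595 = \left(\frac{3}{-619} + 2509\right) - 2595 = \left(3 \left(- \frac{1}{619}\right) + 2509\right) - 2595 = \left(- \frac{3}{619} + 2509\right) - 2595 = \frac{1553068}{619} - 2595 = - \frac{53237}{619}$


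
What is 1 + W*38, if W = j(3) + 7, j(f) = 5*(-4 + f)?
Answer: 77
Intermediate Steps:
j(f) = -20 + 5*f
W = 2 (W = (-20 + 5*3) + 7 = (-20 + 15) + 7 = -5 + 7 = 2)
1 + W*38 = 1 + 2*38 = 1 + 76 = 77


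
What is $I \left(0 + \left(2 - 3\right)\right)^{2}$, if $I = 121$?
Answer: $121$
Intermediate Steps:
$I \left(0 + \left(2 - 3\right)\right)^{2} = 121 \left(0 + \left(2 - 3\right)\right)^{2} = 121 \left(0 - 1\right)^{2} = 121 \left(-1\right)^{2} = 121 \cdot 1 = 121$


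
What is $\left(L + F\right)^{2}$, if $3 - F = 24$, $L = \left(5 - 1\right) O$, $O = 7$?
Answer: $49$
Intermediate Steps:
$L = 28$ ($L = \left(5 - 1\right) 7 = 4 \cdot 7 = 28$)
$F = -21$ ($F = 3 - 24 = -21$)
$\left(L + F\right)^{2} = \left(28 - 21\right)^{2} = 7^{2} = 49$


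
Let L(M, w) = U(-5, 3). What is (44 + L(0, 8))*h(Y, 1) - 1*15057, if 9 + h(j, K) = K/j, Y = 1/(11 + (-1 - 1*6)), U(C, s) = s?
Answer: -15292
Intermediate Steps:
L(M, w) = 3
Y = ¼ (Y = 1/(11 + (-1 - 6)) = 1/(11 - 7) = 1/4 = ¼ ≈ 0.25000)
h(j, K) = -9 + K/j
(44 + L(0, 8))*h(Y, 1) - 1*15057 = (44 + 3)*(-9 + 1/(¼)) - 1*15057 = 47*(-9 + 1*4) - 15057 = 47*(-9 + 4) - 15057 = 47*(-5) - 15057 = -235 - 15057 = -15292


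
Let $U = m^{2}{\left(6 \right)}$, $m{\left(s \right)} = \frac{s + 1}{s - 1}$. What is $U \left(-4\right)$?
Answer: $- \frac{196}{25} \approx -7.84$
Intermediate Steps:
$m{\left(s \right)} = \frac{1 + s}{-1 + s}$
$U = \frac{49}{25}$ ($U = \left(\frac{1 + 6}{-1 + 6}\right)^{2} = \left(\frac{1}{5} \cdot 7\right)^{2} = \left(\frac{7}{5}\right)^{2} = \frac{49}{25} \approx 1.96$)
$U \left(-4\right) = \frac{49}{25} \left(-4\right) = - \frac{196}{25}$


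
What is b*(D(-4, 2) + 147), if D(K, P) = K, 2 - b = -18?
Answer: 2860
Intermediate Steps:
b = 20 (b = 2 - 1*(-18) = 2 + 18 = 20)
b*(D(-4, 2) + 147) = 20*(-4 + 147) = 20*143 = 2860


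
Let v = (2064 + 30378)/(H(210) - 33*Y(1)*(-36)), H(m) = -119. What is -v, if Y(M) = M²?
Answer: -32442/1069 ≈ -30.348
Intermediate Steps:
v = 32442/1069 (v = (2064 + 30378)/(-119 - 33*1²*(-36)) = 32442/(-119 - 33*1*(-36)) = 32442/(-119 - 33*(-36)) = 32442/(-119 + 1188) = 32442/1069 ≈ 30.348)
-v = -1*32442/1069 = -32442/1069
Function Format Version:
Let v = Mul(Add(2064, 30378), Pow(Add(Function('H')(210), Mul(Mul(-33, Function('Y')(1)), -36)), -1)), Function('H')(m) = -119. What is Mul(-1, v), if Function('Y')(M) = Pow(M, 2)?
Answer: Rational(-32442, 1069) ≈ -30.348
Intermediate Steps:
v = Rational(32442, 1069) (v = Mul(Add(2064, 30378), Pow(Add(-119, Mul(Mul(-33, Pow(1, 2)), -36)), -1)) = Mul(32442, Pow(Add(-119, Mul(Mul(-33, 1), -36)), -1)) = Mul(32442, Pow(Add(-119, Mul(-33, -36)), -1)) = Mul(32442, Pow(Add(-119, 1188), -1)) = Mul(32442, Pow(1069, -1)) = Mul(32442, Rational(1, 1069)) = Rational(32442, 1069) ≈ 30.348)
Mul(-1, v) = Mul(-1, Rational(32442, 1069)) = Rational(-32442, 1069)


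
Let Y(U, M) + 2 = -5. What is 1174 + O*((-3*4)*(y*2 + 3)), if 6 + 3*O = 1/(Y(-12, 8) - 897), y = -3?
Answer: 249049/226 ≈ 1102.0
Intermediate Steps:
Y(U, M) = -7 (Y(U, M) = -2 - 5 = -7)
O = -5425/2712 (O = -2 + 1/(3*(-7 - 897)) = -2 + (⅓)/(-904) = -2 + (⅓)*(-1/904) = -2 - 1/2712 = -5425/2712 ≈ -2.0004)
1174 + O*((-3*4)*(y*2 + 3)) = 1174 - 5425*(-3*4)*(-3*2 + 3)/2712 = 1174 - (-5425)*(-6 + 3)/226 = 1174 - (-5425)*(-3)/226 = 1174 - 5425/2712*36 = 1174 - 16275/226 = 249049/226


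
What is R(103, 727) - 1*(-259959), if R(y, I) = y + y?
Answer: 260165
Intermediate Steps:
R(y, I) = 2*y
R(103, 727) - 1*(-259959) = 2*103 - 1*(-259959) = 206 + 259959 = 260165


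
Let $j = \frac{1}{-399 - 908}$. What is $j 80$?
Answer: $- \frac{80}{1307} \approx -0.061209$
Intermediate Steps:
$j = - \frac{1}{1307}$ ($j = \frac{1}{-1307} = - \frac{1}{1307} \approx -0.00076511$)
$j 80 = \left(- \frac{1}{1307}\right) 80 = - \frac{80}{1307}$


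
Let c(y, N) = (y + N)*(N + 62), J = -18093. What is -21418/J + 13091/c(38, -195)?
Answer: 36004459/19884207 ≈ 1.8107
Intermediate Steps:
c(y, N) = (62 + N)*(N + y) (c(y, N) = (N + y)*(62 + N) = (62 + N)*(N + y))
-21418/J + 13091/c(38, -195) = -21418/(-18093) + 13091/((-195)² + 62*(-195) + 62*38 - 195*38) = -21418*(-1/18093) + 13091/(38025 - 12090 + 2356 - 7410) = 21418/18093 + 13091/20881 = 21418/18093 + 13091*(1/20881) = 21418/18093 + 689/1099 = 36004459/19884207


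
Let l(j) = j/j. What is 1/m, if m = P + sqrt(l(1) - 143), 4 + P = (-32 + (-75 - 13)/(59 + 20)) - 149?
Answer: -1161537/217064431 - 6241*I*sqrt(142)/217064431 ≈ -0.0053511 - 0.00034262*I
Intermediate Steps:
l(j) = 1
P = -14703/79 (P = -4 + ((-32 + (-75 - 13)/(59 + 20)) - 149) = -4 + ((-32 - 88/79) - 149) = -4 + (-2616/79 - 149) = -4 - 14387/79 = -14703/79 ≈ -186.11)
m = -14703/79 + I*sqrt(142) (m = -14703/79 + sqrt(1 - 143) = -14703/79 + sqrt(-142) = -14703/79 + I*sqrt(142) ≈ -186.11 + 11.916*I)
1/m = 1/(-14703/79 + I*sqrt(142))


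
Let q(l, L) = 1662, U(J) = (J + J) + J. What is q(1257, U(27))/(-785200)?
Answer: -831/392600 ≈ -0.0021167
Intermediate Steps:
U(J) = 3*J (U(J) = 2*J + J = 3*J)
q(1257, U(27))/(-785200) = 1662/(-785200) = 1662*(-1/785200) = -831/392600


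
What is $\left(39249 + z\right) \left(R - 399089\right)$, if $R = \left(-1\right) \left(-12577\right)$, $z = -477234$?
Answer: $169286458320$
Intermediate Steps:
$R = 12577$
$\left(39249 + z\right) \left(R - 399089\right) = \left(39249 - 477234\right) \left(12577 - 399089\right) = \left(-437985\right) \left(-386512\right) = 169286458320$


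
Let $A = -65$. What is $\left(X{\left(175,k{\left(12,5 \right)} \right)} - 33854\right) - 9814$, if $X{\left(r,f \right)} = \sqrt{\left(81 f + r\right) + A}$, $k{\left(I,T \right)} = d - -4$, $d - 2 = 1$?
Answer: $-43668 + \sqrt{677} \approx -43642.0$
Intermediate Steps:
$d = 3$ ($d = 2 + 1 = 3$)
$k{\left(I,T \right)} = 7$ ($k{\left(I,T \right)} = 3 - -4 = 3 + 4 = 7$)
$X{\left(r,f \right)} = \sqrt{-65 + r + 81 f}$ ($X{\left(r,f \right)} = \sqrt{\left(81 f + r\right) - 65} = \sqrt{\left(r + 81 f\right) - 65} = \sqrt{-65 + r + 81 f}$)
$\left(X{\left(175,k{\left(12,5 \right)} \right)} - 33854\right) - 9814 = \left(\sqrt{-65 + 175 + 81 \cdot 7} - 33854\right) - 9814 = \left(\sqrt{-65 + 175 + 567} - 33854\right) - 9814 = \left(\sqrt{677} - 33854\right) - 9814 = \left(-33854 + \sqrt{677}\right) - 9814 = -43668 + \sqrt{677}$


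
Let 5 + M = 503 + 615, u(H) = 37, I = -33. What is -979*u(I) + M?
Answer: -35110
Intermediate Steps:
M = 1113 (M = -5 + (503 + 615) = -5 + 1118 = 1113)
-979*u(I) + M = -979*37 + 1113 = -36223 + 1113 = -35110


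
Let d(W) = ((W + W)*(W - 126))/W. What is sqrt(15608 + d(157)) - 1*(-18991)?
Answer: 18991 + sqrt(15670) ≈ 19116.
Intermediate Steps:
d(W) = -252 + 2*W (d(W) = ((2*W)*(-126 + W))/W = (2*W*(-126 + W))/W = -252 + 2*W)
sqrt(15608 + d(157)) - 1*(-18991) = sqrt(15608 + (-252 + 2*157)) - 1*(-18991) = sqrt(15608 + (-252 + 314)) + 18991 = sqrt(15608 + 62) + 18991 = sqrt(15670) + 18991 = 18991 + sqrt(15670)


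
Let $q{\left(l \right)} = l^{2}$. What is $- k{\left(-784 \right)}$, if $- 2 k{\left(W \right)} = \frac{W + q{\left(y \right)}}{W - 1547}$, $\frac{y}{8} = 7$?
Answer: $- \frac{56}{111} \approx -0.5045$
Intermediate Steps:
$y = 56$ ($y = 8 \cdot 7 = 56$)
$k{\left(W \right)} = - \frac{3136 + W}{2 \left(-1547 + W\right)}$ ($k{\left(W \right)} = - \frac{\left(W + 56^{2}\right) \frac{1}{W - 1547}}{2} = - \frac{\left(W + 3136\right) \frac{1}{-1547 + W}}{2} = - \frac{\left(3136 + W\right) \frac{1}{-1547 + W}}{2} = - \frac{\frac{1}{-1547 + W} \left(3136 + W\right)}{2} = - \frac{3136 + W}{2 \left(-1547 + W\right)}$)
$- k{\left(-784 \right)} = - \frac{-3136 - -784}{2 \left(-1547 - 784\right)} = - \frac{-3136 + 784}{2 \left(-2331\right)} = - \frac{\left(-1\right) \left(-2352\right)}{2 \cdot 2331} = \left(-1\right) \frac{56}{111} = - \frac{56}{111}$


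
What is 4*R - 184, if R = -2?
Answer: -192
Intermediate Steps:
4*R - 184 = 4*(-2) - 184 = -8 - 184 = -192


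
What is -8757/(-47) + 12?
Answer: 9321/47 ≈ 198.32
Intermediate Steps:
-8757/(-47) + 12 = -8757*(-1)/47 + 12 = -63*(-139/47) + 12 = 8757/47 + 12 = 9321/47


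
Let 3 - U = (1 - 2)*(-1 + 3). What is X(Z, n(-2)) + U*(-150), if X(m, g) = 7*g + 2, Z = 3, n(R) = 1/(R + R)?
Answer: -2999/4 ≈ -749.75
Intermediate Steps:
n(R) = 1/(2*R)
X(m, g) = 2 + 7*g
U = 5 (U = 3 - (1 - 2)*(-1 + 3) = 3 - (-1)*2 = 3 - 1*(-2) = 3 + 2 = 5)
X(Z, n(-2)) + U*(-150) = (2 + 7*((½)/(-2))) + 5*(-150) = (2 + 7*((½)*(-½))) - 750 = (2 + 7*(-¼)) - 750 = (2 - 7/4) - 750 = ¼ - 750 = -2999/4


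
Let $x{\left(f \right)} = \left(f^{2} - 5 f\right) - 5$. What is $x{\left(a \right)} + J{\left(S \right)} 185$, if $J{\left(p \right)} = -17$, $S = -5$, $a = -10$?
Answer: $-3000$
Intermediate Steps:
$x{\left(f \right)} = -5 + f^{2} - 5 f$
$x{\left(a \right)} + J{\left(S \right)} 185 = \left(-5 + \left(-10\right)^{2} - -50\right) - 3145 = \left(-5 + 100 + 50\right) - 3145 = 145 - 3145 = -3000$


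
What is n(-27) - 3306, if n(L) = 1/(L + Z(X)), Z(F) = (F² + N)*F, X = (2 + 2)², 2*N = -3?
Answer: -13372769/4045 ≈ -3306.0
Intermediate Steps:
N = -3/2 (N = (½)*(-3) = -3/2 ≈ -1.5000)
X = 16 (X = 4² = 16)
Z(F) = F*(-3/2 + F²) (Z(F) = (F² - 3/2)*F = (-3/2 + F²)*F = F*(-3/2 + F²))
n(L) = 1/(4072 + L) (n(L) = 1/(L + 16*(-3/2 + 16²)) = 1/(L + 16*(-3/2 + 256)) = 1/(L + 16*(509/2)) = 1/(L + 4072) = 1/(4072 + L))
n(-27) - 3306 = 1/(4072 - 27) - 3306 = 1/4045 - 3306 = -13372769/4045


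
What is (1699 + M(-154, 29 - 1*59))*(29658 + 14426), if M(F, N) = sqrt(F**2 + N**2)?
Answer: 74898716 + 88168*sqrt(6154) ≈ 8.1815e+7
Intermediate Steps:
(1699 + M(-154, 29 - 1*59))*(29658 + 14426) = (1699 + sqrt((-154)**2 + (29 - 1*59)**2))*(29658 + 14426) = (1699 + sqrt(23716 + (29 - 59)**2))*44084 = (1699 + sqrt(23716 + (-30)**2))*44084 = (1699 + sqrt(23716 + 900))*44084 = (1699 + sqrt(24616))*44084 = (1699 + 2*sqrt(6154))*44084 = 74898716 + 88168*sqrt(6154)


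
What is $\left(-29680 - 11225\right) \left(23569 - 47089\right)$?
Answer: $962085600$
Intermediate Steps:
$\left(-29680 - 11225\right) \left(23569 - 47089\right) = \left(-40905\right) \left(-23520\right) = 962085600$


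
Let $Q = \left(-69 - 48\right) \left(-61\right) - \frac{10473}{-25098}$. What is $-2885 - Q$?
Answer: $- \frac{83847543}{8366} \approx -10022.0$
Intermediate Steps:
$Q = \frac{59711633}{8366}$ ($Q = \left(-117\right) \left(-61\right) - - \frac{3491}{8366} = 7137 + \frac{3491}{8366} = \frac{59711633}{8366} \approx 7137.4$)
$-2885 - Q = -2885 - \frac{59711633}{8366} = - \frac{83847543}{8366}$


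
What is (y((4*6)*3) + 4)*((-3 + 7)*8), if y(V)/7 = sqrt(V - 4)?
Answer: 128 + 448*sqrt(17) ≈ 1975.2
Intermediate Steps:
y(V) = 7*sqrt(-4 + V) (y(V) = 7*sqrt(V - 4) = 7*sqrt(-4 + V))
(y((4*6)*3) + 4)*((-3 + 7)*8) = (7*sqrt(-4 + (4*6)*3) + 4)*((-3 + 7)*8) = (7*sqrt(-4 + 24*3) + 4)*(4*8) = (7*sqrt(-4 + 72) + 4)*32 = (7*sqrt(68) + 4)*32 = (7*(2*sqrt(17)) + 4)*32 = (14*sqrt(17) + 4)*32 = (4 + 14*sqrt(17))*32 = 128 + 448*sqrt(17)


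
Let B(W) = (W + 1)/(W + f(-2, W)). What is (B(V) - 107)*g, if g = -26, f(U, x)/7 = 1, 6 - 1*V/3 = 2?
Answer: 52520/19 ≈ 2764.2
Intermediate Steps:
V = 12 (V = 18 - 3*2 = 18 - 6 = 12)
f(U, x) = 7 (f(U, x) = 7*1 = 7)
B(W) = (1 + W)/(7 + W) (B(W) = (W + 1)/(W + 7) = (1 + W)/(7 + W))
(B(V) - 107)*g = ((1 + 12)/(7 + 12) - 107)*(-26) = (13/19 - 107)*(-26) = -2020/19*(-26) = 52520/19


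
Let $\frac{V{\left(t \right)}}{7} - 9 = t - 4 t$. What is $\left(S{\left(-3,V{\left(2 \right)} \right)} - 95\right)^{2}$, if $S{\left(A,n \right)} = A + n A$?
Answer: $25921$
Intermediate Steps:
$V{\left(t \right)} = 63 - 21 t$ ($V{\left(t \right)} = 63 + 7 \left(t - 4 t\right) = 63 + 7 \left(- 3 t\right) = 63 - 21 t$)
$S{\left(A,n \right)} = A + A n$
$\left(S{\left(-3,V{\left(2 \right)} \right)} - 95\right)^{2} = \left(- 3 \left(1 + \left(63 - 42\right)\right) - 95\right)^{2} = \left(- 3 \left(1 + 21\right) - 95\right)^{2} = \left(\left(-3\right) 22 - 95\right)^{2} = \left(-66 - 95\right)^{2} = \left(-161\right)^{2} = 25921$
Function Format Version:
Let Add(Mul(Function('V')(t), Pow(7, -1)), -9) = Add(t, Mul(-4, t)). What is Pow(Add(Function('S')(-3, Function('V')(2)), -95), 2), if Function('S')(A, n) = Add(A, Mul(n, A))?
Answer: 25921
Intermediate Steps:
Function('V')(t) = Add(63, Mul(-21, t)) (Function('V')(t) = Add(63, Mul(7, Add(t, Mul(-4, t)))) = Add(63, Mul(7, Mul(-3, t))) = Add(63, Mul(-21, t)))
Function('S')(A, n) = Add(A, Mul(A, n))
Pow(Add(Function('S')(-3, Function('V')(2)), -95), 2) = Pow(Add(Mul(-3, Add(1, Add(63, Mul(-21, 2)))), -95), 2) = Pow(Add(Mul(-3, Add(1, Add(63, -42))), -95), 2) = Pow(Add(Mul(-3, Add(1, 21)), -95), 2) = Pow(Add(Mul(-3, 22), -95), 2) = Pow(Add(-66, -95), 2) = Pow(-161, 2) = 25921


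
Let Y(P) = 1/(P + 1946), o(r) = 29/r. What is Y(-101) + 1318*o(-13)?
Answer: -70519577/23985 ≈ -2940.2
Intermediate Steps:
Y(P) = 1/(1946 + P)
Y(-101) + 1318*o(-13) = 1/(1946 - 101) + 1318*(29/(-13)) = 1/1845 + 1318*(29*(-1/13)) = 1/1845 + 1318*(-29/13) = 1/1845 - 38222/13 = -70519577/23985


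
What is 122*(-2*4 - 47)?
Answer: -6710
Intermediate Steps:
122*(-2*4 - 47) = 122*(-8 - 47) = 122*(-55) = -6710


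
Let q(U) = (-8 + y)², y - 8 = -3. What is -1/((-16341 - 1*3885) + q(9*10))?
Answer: 1/20217 ≈ 4.9463e-5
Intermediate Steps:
y = 5 (y = 8 - 3 = 5)
q(U) = 9 (q(U) = (-8 + 5)² = (-3)² = 9)
-1/((-16341 - 1*3885) + q(9*10)) = -1/((-16341 - 1*3885) + 9) = -1/((-16341 - 3885) + 9) = -1/(-20226 + 9) = -1/(-20217) = -1*(-1/20217) = 1/20217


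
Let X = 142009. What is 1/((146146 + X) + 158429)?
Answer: 1/446584 ≈ 2.2392e-6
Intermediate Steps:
1/((146146 + X) + 158429) = 1/((146146 + 142009) + 158429) = 1/(288155 + 158429) = 1/446584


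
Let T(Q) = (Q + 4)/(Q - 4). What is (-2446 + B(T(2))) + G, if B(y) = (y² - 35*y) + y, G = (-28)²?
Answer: -1551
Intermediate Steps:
G = 784
T(Q) = (4 + Q)/(-4 + Q)
B(y) = y² - 34*y
(-2446 + B(T(2))) + G = (-2446 + ((4 + 2)/(-4 + 2))*(-34 + (4 + 2)/(-4 + 2))) + 784 = (-2446 + (6/(-2))*(-34 + 6/(-2))) + 784 = (-2446 + (-½*6)*(-34 - ½*6)) + 784 = (-2446 - 3*(-34 - 3)) + 784 = (-2446 - 3*(-37)) + 784 = (-2446 + 111) + 784 = -2335 + 784 = -1551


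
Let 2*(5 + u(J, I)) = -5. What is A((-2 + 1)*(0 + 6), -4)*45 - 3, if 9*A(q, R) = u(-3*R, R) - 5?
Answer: -131/2 ≈ -65.500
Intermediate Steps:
u(J, I) = -15/2 (u(J, I) = -5 + (½)*(-5) = -5 - 5/2 = -15/2)
A(q, R) = -25/18 (A(q, R) = (-15/2 - 5)/9 = (⅑)*(-25/2) = -25/18)
A((-2 + 1)*(0 + 6), -4)*45 - 3 = -25/18*45 - 3 = -125/2 - 3 = -131/2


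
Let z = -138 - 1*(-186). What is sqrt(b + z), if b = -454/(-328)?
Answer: sqrt(332059)/82 ≈ 7.0274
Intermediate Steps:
b = 227/164 (b = -454*(-1/328) = 227/164 ≈ 1.3841)
z = 48 (z = -138 + 186 = 48)
sqrt(b + z) = sqrt(227/164 + 48) = sqrt(8099/164) = sqrt(332059)/82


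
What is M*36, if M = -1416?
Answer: -50976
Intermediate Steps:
M*36 = -1416*36 = -50976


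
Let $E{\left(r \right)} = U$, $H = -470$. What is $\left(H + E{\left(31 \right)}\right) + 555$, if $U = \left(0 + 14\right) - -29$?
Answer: $128$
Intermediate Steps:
$U = 43$ ($U = 14 + 29 = 43$)
$E{\left(r \right)} = 43$
$\left(H + E{\left(31 \right)}\right) + 555 = \left(-470 + 43\right) + 555 = -427 + 555 = 128$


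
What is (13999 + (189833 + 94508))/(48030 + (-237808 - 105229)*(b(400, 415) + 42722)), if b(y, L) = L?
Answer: -298340/14797539039 ≈ -2.0161e-5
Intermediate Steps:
(13999 + (189833 + 94508))/(48030 + (-237808 - 105229)*(b(400, 415) + 42722)) = (13999 + (189833 + 94508))/(48030 + (-237808 - 105229)*(415 + 42722)) = (13999 + 284341)/(48030 - 343037*43137) = 298340/(48030 - 14797587069) = 298340/(-14797539039) = 298340*(-1/14797539039) = -298340/14797539039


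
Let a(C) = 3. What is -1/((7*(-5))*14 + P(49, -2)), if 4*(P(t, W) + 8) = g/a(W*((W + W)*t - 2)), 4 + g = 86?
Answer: 6/2947 ≈ 0.0020360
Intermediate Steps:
g = 82 (g = -4 + 86 = 82)
P(t, W) = -7/6 (P(t, W) = -8 + (82/3)/4 = -8 + (82*(⅓))/4 = -8 + (¼)*(82/3) = -8 + 41/6 = -7/6)
-1/((7*(-5))*14 + P(49, -2)) = -1/((7*(-5))*14 - 7/6) = -1/(-35*14 - 7/6) = -1/(-490 - 7/6) = -1/(-2947/6) = -1*(-6/2947) = 6/2947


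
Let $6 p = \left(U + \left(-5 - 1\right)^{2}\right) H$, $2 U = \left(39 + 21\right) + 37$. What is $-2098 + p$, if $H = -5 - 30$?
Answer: $- \frac{31091}{12} \approx -2590.9$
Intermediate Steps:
$H = -35$ ($H = -5 - 30 = -35$)
$U = \frac{97}{2}$ ($U = \frac{\left(39 + 21\right) + 37}{2} = \frac{60 + 37}{2} = \frac{1}{2} \cdot 97 = \frac{97}{2} \approx 48.5$)
$p = - \frac{5915}{12}$ ($p = \frac{\left(\frac{97}{2} + \left(-5 - 1\right)^{2}\right) \left(-35\right)}{6} = \frac{\left(\frac{97}{2} + \left(-6\right)^{2}\right) \left(-35\right)}{6} = \frac{\left(\frac{97}{2} + 36\right) \left(-35\right)}{6} = \frac{\frac{169}{2} \left(-35\right)}{6} = \frac{1}{6} \left(- \frac{5915}{2}\right) = - \frac{5915}{12} \approx -492.92$)
$-2098 + p = -2098 - \frac{5915}{12} = - \frac{31091}{12}$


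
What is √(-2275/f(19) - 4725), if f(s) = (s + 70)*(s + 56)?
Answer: I*√336864822/267 ≈ 68.741*I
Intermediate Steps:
f(s) = (56 + s)*(70 + s) (f(s) = (70 + s)*(56 + s) = (56 + s)*(70 + s))
√(-2275/f(19) - 4725) = √(-2275/(3920 + 19² + 126*19) - 4725) = √(-2275/(3920 + 361 + 2394) - 4725) = √(-2275/6675 - 4725) = √(-2275*1/6675 - 4725) = √(-91/267 - 4725) = √(-1261666/267) = I*√336864822/267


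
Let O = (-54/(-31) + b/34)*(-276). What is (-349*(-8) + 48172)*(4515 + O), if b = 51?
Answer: 184501188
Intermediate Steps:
O = -27738/31 (O = (-54/(-31) + 51/34)*(-276) = (-54*(-1/31) + 51*(1/34))*(-276) = (54/31 + 3/2)*(-276) = (201/62)*(-276) = -27738/31 ≈ -894.77)
(-349*(-8) + 48172)*(4515 + O) = (-349*(-8) + 48172)*(4515 - 27738/31) = (2792 + 48172)*(112227/31) = 50964*(112227/31) = 184501188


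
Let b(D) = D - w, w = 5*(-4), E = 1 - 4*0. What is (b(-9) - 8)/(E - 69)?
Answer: -3/68 ≈ -0.044118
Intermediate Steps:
E = 1 (E = 1 + 0 = 1)
w = -20
b(D) = 20 + D (b(D) = D - 1*(-20) = D + 20 = 20 + D)
(b(-9) - 8)/(E - 69) = ((20 - 9) - 8)/(1 - 69) = (11 - 8)/(-68) = -1/68*3 = -3/68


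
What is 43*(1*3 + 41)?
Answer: 1892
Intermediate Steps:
43*(1*3 + 41) = 43*(3 + 41) = 43*44 = 1892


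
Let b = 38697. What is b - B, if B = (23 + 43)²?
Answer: 34341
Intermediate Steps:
B = 4356 (B = 66² = 4356)
b - B = 38697 - 1*4356 = 38697 - 4356 = 34341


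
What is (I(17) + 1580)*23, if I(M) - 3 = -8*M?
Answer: 33281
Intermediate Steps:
I(M) = 3 - 8*M
(I(17) + 1580)*23 = ((3 - 8*17) + 1580)*23 = ((3 - 136) + 1580)*23 = (-133 + 1580)*23 = 1447*23 = 33281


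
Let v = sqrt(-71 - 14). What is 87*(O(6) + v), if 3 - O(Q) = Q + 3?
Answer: -522 + 87*I*sqrt(85) ≈ -522.0 + 802.1*I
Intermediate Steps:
v = I*sqrt(85) (v = sqrt(-85) = I*sqrt(85) ≈ 9.2195*I)
O(Q) = -Q (O(Q) = 3 - (Q + 3) = 3 - (3 + Q) = 3 + (-3 - Q) = -Q)
87*(O(6) + v) = 87*(-1*6 + I*sqrt(85)) = 87*(-6 + I*sqrt(85)) = -522 + 87*I*sqrt(85)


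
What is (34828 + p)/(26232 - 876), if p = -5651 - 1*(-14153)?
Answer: 21665/12678 ≈ 1.7089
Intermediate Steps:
p = 8502 (p = -5651 + 14153 = 8502)
(34828 + p)/(26232 - 876) = (34828 + 8502)/(26232 - 876) = 43330/25356 = 43330*(1/25356) = 21665/12678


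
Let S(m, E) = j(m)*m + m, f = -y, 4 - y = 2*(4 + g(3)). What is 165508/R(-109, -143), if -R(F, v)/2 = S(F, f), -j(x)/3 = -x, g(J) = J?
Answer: -41377/17767 ≈ -2.3289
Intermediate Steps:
y = -10 (y = 4 - 2*(4 + 3) = 4 - 2*7 = 4 - 1*14 = 4 - 14 = -10)
j(x) = 3*x (j(x) = -(-3)*x = 3*x)
f = 10 (f = -1*(-10) = 10)
S(m, E) = m + 3*m² (S(m, E) = (3*m)*m + m = 3*m² + m = m + 3*m²)
R(F, v) = -2*F*(1 + 3*F)
165508/R(-109, -143) = 165508/((-2*(-109)*(1 + 3*(-109)))) = 165508/((-2*(-109)*(1 - 327))) = 165508/((-2*(-109)*(-326))) = 165508/(-71068) = 165508*(-1/71068) = -41377/17767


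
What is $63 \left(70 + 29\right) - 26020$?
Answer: $-19783$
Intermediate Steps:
$63 \left(70 + 29\right) - 26020 = 63 \cdot 99 - 26020 = 6237 - 26020 = -19783$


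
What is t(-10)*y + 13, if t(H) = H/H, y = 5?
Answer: 18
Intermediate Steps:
t(H) = 1
t(-10)*y + 13 = 1*5 + 13 = 5 + 13 = 18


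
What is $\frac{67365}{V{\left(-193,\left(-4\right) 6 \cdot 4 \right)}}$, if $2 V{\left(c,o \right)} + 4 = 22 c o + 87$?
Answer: $\frac{134730}{407699} \approx 0.33046$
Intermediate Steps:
$V{\left(c,o \right)} = \frac{83}{2} + 11 c o$ ($V{\left(c,o \right)} = -2 + \frac{22 c o + 87}{2} = -2 + \frac{87 + 22 c o}{2} = -2 + \left(\frac{87}{2} + 11 c o\right) = \frac{83}{2} + 11 c o$)
$\frac{67365}{V{\left(-193,\left(-4\right) 6 \cdot 4 \right)}} = \frac{67365}{\frac{83}{2} + 11 \left(-193\right) \left(-4\right) 6 \cdot 4} = \frac{67365}{\frac{83}{2} + 11 \left(-193\right) \left(\left(-24\right) 4\right)} = \frac{67365}{\frac{83}{2} + 11 \left(-193\right) \left(-96\right)} = \frac{67365}{\frac{83}{2} + 203808} = \frac{67365}{\frac{407699}{2}} = 67365 \cdot \frac{2}{407699} = \frac{134730}{407699}$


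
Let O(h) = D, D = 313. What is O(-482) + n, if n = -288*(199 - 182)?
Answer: -4583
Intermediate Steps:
O(h) = 313
n = -4896 (n = -288*17 = -4896)
O(-482) + n = 313 - 4896 = -4583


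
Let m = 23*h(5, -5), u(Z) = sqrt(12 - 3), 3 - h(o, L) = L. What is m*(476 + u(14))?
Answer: 88136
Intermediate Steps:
h(o, L) = 3 - L
u(Z) = 3 (u(Z) = sqrt(9) = 3)
m = 184 (m = 23*(3 - 1*(-5)) = 23*(3 + 5) = 23*8 = 184)
m*(476 + u(14)) = 184*(476 + 3) = 184*479 = 88136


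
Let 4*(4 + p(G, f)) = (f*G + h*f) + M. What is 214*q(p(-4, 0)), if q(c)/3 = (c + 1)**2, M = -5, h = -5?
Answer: 92769/8 ≈ 11596.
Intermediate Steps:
p(G, f) = -21/4 - 5*f/4 + G*f/4 (p(G, f) = -4 + ((f*G - 5*f) - 5)/4 = -4 + ((G*f - 5*f) - 5)/4 = -4 + ((-5*f + G*f) - 5)/4 = -4 + (-5 - 5*f + G*f)/4 = -4 + (-5/4 - 5*f/4 + G*f/4) = -21/4 - 5*f/4 + G*f/4)
q(c) = 3*(1 + c)**2 (q(c) = 3*(c + 1)**2 = 3*(1 + c)**2)
214*q(p(-4, 0)) = 214*(3*(1 + (-21/4 - 5/4*0 + (1/4)*(-4)*0))**2) = 214*(3*(1 + (-21/4 + 0 + 0))**2) = 214*(3*(1 - 21/4)**2) = 214*(3*(-17/4)**2) = 214*(3*(289/16)) = 214*(867/16) = 92769/8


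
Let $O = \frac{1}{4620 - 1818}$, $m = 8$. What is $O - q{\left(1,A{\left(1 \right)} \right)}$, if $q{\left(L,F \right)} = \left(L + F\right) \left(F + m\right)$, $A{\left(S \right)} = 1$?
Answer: $- \frac{50435}{2802} \approx -18.0$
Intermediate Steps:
$q{\left(L,F \right)} = \left(8 + F\right) \left(F + L\right)$ ($q{\left(L,F \right)} = \left(L + F\right) \left(F + 8\right) = \left(F + L\right) \left(8 + F\right) = \left(8 + F\right) \left(F + L\right)$)
$O = \frac{1}{2802} \approx 0.00035689$
$O - q{\left(1,A{\left(1 \right)} \right)} = \frac{1}{2802} - \left(1^{2} + 8 \cdot 1 + 8 \cdot 1 + 1 \cdot 1\right) = \frac{1}{2802} - \left(1 + 8 + 8 + 1\right) = \frac{1}{2802} - 18 = - \frac{50435}{2802}$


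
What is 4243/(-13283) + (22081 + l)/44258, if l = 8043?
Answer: 106175199/293939507 ≈ 0.36121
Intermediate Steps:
4243/(-13283) + (22081 + l)/44258 = 4243/(-13283) + (22081 + 8043)/44258 = 4243*(-1/13283) + 30124*(1/44258) = -4243/13283 + 15062/22129 = 106175199/293939507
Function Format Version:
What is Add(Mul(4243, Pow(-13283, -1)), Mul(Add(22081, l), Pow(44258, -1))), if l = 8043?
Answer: Rational(106175199, 293939507) ≈ 0.36121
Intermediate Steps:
Add(Mul(4243, Pow(-13283, -1)), Mul(Add(22081, l), Pow(44258, -1))) = Add(Mul(4243, Pow(-13283, -1)), Mul(Add(22081, 8043), Pow(44258, -1))) = Add(Mul(4243, Rational(-1, 13283)), Mul(30124, Rational(1, 44258))) = Add(Rational(-4243, 13283), Rational(15062, 22129)) = Rational(106175199, 293939507)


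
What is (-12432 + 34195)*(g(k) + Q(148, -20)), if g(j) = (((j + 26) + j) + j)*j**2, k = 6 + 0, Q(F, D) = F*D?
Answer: -29945888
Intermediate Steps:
Q(F, D) = D*F
k = 6
g(j) = j**2*(26 + 3*j) (g(j) = (((26 + j) + j) + j)*j**2 = ((26 + 2*j) + j)*j**2 = (26 + 3*j)*j**2 = j**2*(26 + 3*j))
(-12432 + 34195)*(g(k) + Q(148, -20)) = (-12432 + 34195)*(6**2*(26 + 3*6) - 20*148) = 21763*(36*(26 + 18) - 2960) = 21763*(36*44 - 2960) = 21763*(1584 - 2960) = 21763*(-1376) = -29945888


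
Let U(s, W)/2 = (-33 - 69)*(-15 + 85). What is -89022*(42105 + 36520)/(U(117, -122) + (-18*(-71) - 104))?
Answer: 3499677375/6553 ≈ 5.3406e+5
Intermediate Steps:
U(s, W) = -14280 (U(s, W) = 2*((-33 - 69)*(-15 + 85)) = 2*(-102*70) = 2*(-7140) = -14280)
-89022*(42105 + 36520)/(U(117, -122) + (-18*(-71) - 104)) = -89022*(42105 + 36520)/(-14280 + (-18*(-71) - 104)) = -89022*78625/(-14280 + (1278 - 104)) = -89022*78625/(-14280 + 1174) = -89022/((-13106*1/78625)) = -89022/(-13106/78625) = -89022*(-78625/13106) = 3499677375/6553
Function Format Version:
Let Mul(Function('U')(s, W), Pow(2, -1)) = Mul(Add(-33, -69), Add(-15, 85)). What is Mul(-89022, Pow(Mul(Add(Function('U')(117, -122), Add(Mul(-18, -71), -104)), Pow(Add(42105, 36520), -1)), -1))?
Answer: Rational(3499677375, 6553) ≈ 5.3406e+5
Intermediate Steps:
Function('U')(s, W) = -14280 (Function('U')(s, W) = Mul(2, Mul(Add(-33, -69), Add(-15, 85))) = Mul(2, Mul(-102, 70)) = Mul(2, -7140) = -14280)
Mul(-89022, Pow(Mul(Add(Function('U')(117, -122), Add(Mul(-18, -71), -104)), Pow(Add(42105, 36520), -1)), -1)) = Mul(-89022, Pow(Mul(Add(-14280, Add(Mul(-18, -71), -104)), Pow(Add(42105, 36520), -1)), -1)) = Mul(-89022, Pow(Mul(Add(-14280, Add(1278, -104)), Pow(78625, -1)), -1)) = Mul(-89022, Pow(Mul(Add(-14280, 1174), Rational(1, 78625)), -1)) = Mul(-89022, Pow(Mul(-13106, Rational(1, 78625)), -1)) = Mul(-89022, Pow(Rational(-13106, 78625), -1)) = Mul(-89022, Rational(-78625, 13106)) = Rational(3499677375, 6553)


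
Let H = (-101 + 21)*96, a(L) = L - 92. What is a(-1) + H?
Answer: -7773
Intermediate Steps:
a(L) = -92 + L
H = -7680 (H = -80*96 = -7680)
a(-1) + H = (-92 - 1) - 7680 = -93 - 7680 = -7773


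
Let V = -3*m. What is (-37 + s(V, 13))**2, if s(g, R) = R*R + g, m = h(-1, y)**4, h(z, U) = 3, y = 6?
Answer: 12321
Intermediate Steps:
m = 81 (m = 3**4 = 81)
V = -243 (V = -3*81 = -243)
s(g, R) = g + R**2 (s(g, R) = R**2 + g = g + R**2)
(-37 + s(V, 13))**2 = (-37 + (-243 + 13**2))**2 = (-37 + (-243 + 169))**2 = (-37 - 74)**2 = (-111)**2 = 12321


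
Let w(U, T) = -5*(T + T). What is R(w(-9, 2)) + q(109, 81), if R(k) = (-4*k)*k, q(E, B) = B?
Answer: -1519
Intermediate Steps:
w(U, T) = -10*T
R(k) = -4*k**2
R(w(-9, 2)) + q(109, 81) = -4*(-10*2)**2 + 81 = -4*(-20)**2 + 81 = -4*400 + 81 = -1600 + 81 = -1519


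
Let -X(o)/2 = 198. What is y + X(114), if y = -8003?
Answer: -8399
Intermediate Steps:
X(o) = -396 (X(o) = -2*198 = -396)
y + X(114) = -8003 - 396 = -8399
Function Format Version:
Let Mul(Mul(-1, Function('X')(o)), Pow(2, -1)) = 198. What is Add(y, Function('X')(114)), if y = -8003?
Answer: -8399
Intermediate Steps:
Function('X')(o) = -396 (Function('X')(o) = Mul(-2, 198) = -396)
Add(y, Function('X')(114)) = Add(-8003, -396) = -8399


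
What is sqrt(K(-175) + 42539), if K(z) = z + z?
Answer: 7*sqrt(861) ≈ 205.40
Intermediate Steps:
K(z) = 2*z
sqrt(K(-175) + 42539) = sqrt(2*(-175) + 42539) = sqrt(-350 + 42539) = sqrt(42189) = 7*sqrt(861)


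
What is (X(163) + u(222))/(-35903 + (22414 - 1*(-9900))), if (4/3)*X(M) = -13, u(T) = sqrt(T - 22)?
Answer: 39/14356 - 10*sqrt(2)/3589 ≈ -0.0012238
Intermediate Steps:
u(T) = sqrt(-22 + T)
X(M) = -39/4 (X(M) = (3/4)*(-13) = -39/4)
(X(163) + u(222))/(-35903 + (22414 - 1*(-9900))) = (-39/4 + sqrt(-22 + 222))/(-35903 + (22414 - 1*(-9900))) = (-39/4 + sqrt(200))/(-35903 + (22414 + 9900)) = (-39/4 + 10*sqrt(2))/(-35903 + 32314) = (-39/4 + 10*sqrt(2))/(-3589) = (-39/4 + 10*sqrt(2))*(-1/3589) = 39/14356 - 10*sqrt(2)/3589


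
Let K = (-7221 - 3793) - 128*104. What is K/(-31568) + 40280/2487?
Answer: 666028901/39254808 ≈ 16.967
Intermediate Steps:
K = -24326 (K = -11014 - 13312 = -24326)
K/(-31568) + 40280/2487 = -24326/(-31568) + 40280/2487 = -24326*(-1/31568) + 40280*(1/2487) = 12163/15784 + 40280/2487 = 666028901/39254808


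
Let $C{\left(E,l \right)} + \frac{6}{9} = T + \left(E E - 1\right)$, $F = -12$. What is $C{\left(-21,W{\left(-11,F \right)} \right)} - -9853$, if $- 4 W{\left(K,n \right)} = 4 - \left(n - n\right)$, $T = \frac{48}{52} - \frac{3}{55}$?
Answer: $\frac{22078918}{2145} \approx 10293.0$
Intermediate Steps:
$T = \frac{621}{715}$ ($T = 48 \cdot \frac{1}{52} - \frac{3}{55} = \frac{12}{13} - \frac{3}{55} = \frac{621}{715} \approx 0.86853$)
$W{\left(K,n \right)} = -1$ ($W{\left(K,n \right)} = - \frac{4 - \left(n - n\right)}{4} = - \frac{4 - 0}{4} = - \frac{4 + 0}{4} = \left(- \frac{1}{4}\right) 4 = -1$)
$C{\left(E,l \right)} = - \frac{1712}{2145} + E^{2}$ ($C{\left(E,l \right)} = - \frac{2}{3} + \left(\frac{621}{715} + \left(E E - 1\right)\right) = - \frac{2}{3} + \left(\frac{621}{715} + \left(E^{2} - 1\right)\right) = - \frac{2}{3} + \left(\frac{621}{715} + \left(-1 + E^{2}\right)\right) = - \frac{2}{3} + \left(- \frac{94}{715} + E^{2}\right) = - \frac{1712}{2145} + E^{2}$)
$C{\left(-21,W{\left(-11,F \right)} \right)} - -9853 = \left(- \frac{1712}{2145} + \left(-21\right)^{2}\right) - -9853 = \left(- \frac{1712}{2145} + 441\right) + \left(-9981 + 19834\right) = \frac{944233}{2145} + 9853 = \frac{22078918}{2145}$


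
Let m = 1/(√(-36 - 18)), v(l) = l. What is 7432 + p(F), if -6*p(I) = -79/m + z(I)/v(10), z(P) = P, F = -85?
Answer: 89201/12 + 79*I*√6/2 ≈ 7433.4 + 96.755*I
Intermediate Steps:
m = -I*√6/18 (m = 1/(√(-54)) = 1/(3*I*√6) = -I*√6/18 ≈ -0.13608*I)
p(I) = -I/60 + 79*I*√6/2 (p(I) = -(-79*3*I*√6 + I/10)/6 = -(-237*I*√6 + I*(⅒))/6 = -(-237*I*√6 + I/10)/6 = -(I/10 - 237*I*√6)/6 = -I/60 + 79*I*√6/2)
7432 + p(F) = 7432 + (-1/60*(-85) + 79*I*√6/2) = 7432 + (17/12 + 79*I*√6/2) = 89201/12 + 79*I*√6/2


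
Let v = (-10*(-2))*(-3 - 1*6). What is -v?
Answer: 180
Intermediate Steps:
v = -180 (v = 20*(-3 - 6) = 20*(-9) = -180)
-v = -1*(-180) = 180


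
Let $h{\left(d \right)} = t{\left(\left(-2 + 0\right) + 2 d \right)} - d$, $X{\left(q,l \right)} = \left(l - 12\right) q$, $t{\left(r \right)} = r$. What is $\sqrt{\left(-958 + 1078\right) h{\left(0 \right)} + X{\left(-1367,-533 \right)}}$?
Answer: $155 \sqrt{31} \approx 863.0$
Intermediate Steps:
$X{\left(q,l \right)} = q \left(-12 + l\right)$ ($X{\left(q,l \right)} = \left(-12 + l\right) q = q \left(-12 + l\right)$)
$h{\left(d \right)} = -2 + d$ ($h{\left(d \right)} = \left(\left(-2 + 0\right) + 2 d\right) - d = \left(-2 + 2 d\right) - d = -2 + d$)
$\sqrt{\left(-958 + 1078\right) h{\left(0 \right)} + X{\left(-1367,-533 \right)}} = \sqrt{\left(-958 + 1078\right) \left(-2 + 0\right) - 1367 \left(-12 - 533\right)} = \sqrt{120 \left(-2\right) - -745015} = \sqrt{-240 + 745015} = \sqrt{744775} = 155 \sqrt{31}$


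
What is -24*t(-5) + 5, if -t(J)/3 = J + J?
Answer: -715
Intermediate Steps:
t(J) = -6*J (t(J) = -3*(J + J) = -6*J)
-24*t(-5) + 5 = -(-144)*(-5) + 5 = -24*30 + 5 = -720 + 5 = -715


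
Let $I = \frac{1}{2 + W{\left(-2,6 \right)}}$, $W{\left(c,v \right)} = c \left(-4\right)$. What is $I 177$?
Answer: $\frac{177}{10} \approx 17.7$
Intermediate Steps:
$W{\left(c,v \right)} = - 4 c$
$I = \frac{1}{10}$ ($I = \frac{1}{2 - -8} = \frac{1}{2 + 8} = \frac{1}{10} \approx 0.1$)
$I 177 = \frac{1}{10} \cdot 177 = \frac{177}{10}$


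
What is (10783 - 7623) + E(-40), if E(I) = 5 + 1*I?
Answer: 3125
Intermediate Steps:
E(I) = 5 + I
(10783 - 7623) + E(-40) = (10783 - 7623) + (5 - 40) = 3160 - 35 = 3125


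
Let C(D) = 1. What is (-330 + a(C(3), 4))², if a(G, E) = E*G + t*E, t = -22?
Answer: 171396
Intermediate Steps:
a(G, E) = -22*E + E*G (a(G, E) = E*G - 22*E = -22*E + E*G)
(-330 + a(C(3), 4))² = (-330 + 4*(-22 + 1))² = (-330 + 4*(-21))² = (-330 - 84)² = (-414)² = 171396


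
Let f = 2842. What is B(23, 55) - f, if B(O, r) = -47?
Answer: -2889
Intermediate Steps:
B(23, 55) - f = -47 - 1*2842 = -47 - 2842 = -2889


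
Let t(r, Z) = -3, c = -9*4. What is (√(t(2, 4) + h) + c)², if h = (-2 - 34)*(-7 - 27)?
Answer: (36 - √1221)² ≈ 1.1176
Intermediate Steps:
c = -36
h = 1224 (h = -36*(-34) = 1224)
(√(t(2, 4) + h) + c)² = (√(-3 + 1224) - 36)² = (√1221 - 36)² = (-36 + √1221)²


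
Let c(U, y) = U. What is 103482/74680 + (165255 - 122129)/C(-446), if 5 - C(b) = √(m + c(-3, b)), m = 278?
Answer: -160773779/186700 - 21563*√11/25 ≈ -3721.8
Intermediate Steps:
C(b) = 5 - 5*√11 (C(b) = 5 - √(278 - 3) = 5 - √275 = 5 - 5*√11)
103482/74680 + (165255 - 122129)/C(-446) = 103482/74680 + (165255 - 122129)/(5 - 5*√11) = 103482*(1/74680) + 43126/(5 - 5*√11) = 51741/37340 + 43126/(5 - 5*√11)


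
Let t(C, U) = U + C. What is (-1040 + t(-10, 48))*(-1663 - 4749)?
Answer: 6424824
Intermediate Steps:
t(C, U) = C + U
(-1040 + t(-10, 48))*(-1663 - 4749) = (-1040 + (-10 + 48))*(-1663 - 4749) = (-1040 + 38)*(-6412) = -1002*(-6412) = 6424824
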